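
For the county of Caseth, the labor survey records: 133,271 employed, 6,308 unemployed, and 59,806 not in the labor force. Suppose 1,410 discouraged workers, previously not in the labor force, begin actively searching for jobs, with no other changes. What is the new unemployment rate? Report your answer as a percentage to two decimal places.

New unemployment rate ≈ 5.47%.

Initially, labor force = 133,271 + 6,308 = 139,579, so u = 6,308/139,579 = 4.52%.
After the change, unemployed and labor force both rise by 1,410 → E = 133,271, U = 7,718, labor force = 140,989.
New unemployment rate = 7,718 / 140,989 = 5.47%.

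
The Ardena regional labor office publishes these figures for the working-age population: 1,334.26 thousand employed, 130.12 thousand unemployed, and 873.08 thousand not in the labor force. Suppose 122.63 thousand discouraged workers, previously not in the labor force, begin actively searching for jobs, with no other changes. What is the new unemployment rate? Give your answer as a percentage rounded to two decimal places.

Initially, labor force = 1,334.26 + 130.12 = 1,464.38 thousand, so u = 130.12/1,464.38 = 8.89%.
After the change, unemployed and labor force both rise by 122.63 → E = 1,334.26, U = 252.75, labor force = 1,587.01 thousand.
New unemployment rate = 252.75 / 1,587.01 = 15.93%.

New unemployment rate ≈ 15.93%.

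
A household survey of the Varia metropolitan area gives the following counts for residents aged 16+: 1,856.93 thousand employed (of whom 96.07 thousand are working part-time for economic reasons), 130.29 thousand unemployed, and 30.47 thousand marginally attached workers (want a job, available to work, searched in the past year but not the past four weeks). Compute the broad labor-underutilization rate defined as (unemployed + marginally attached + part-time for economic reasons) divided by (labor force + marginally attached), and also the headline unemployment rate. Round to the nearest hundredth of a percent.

Labor force = 1,856.93 + 130.29 = 1,987.22 thousand.
Numerator = 130.29 + 30.47 + 96.07 = 256.83 thousand.
Denominator = 1,987.22 + 30.47 = 2,017.69 thousand.
Broad rate = 256.83 / 2,017.69 = 12.73%.
Headline unemployment rate = 130.29 / 1,987.22 = 6.56%.

Broad underutilization rate ≈ 12.73%; headline unemployment rate ≈ 6.56%.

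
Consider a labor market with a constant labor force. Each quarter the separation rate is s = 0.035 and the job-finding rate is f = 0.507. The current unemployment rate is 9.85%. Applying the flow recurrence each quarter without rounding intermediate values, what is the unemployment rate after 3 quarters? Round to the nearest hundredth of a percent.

With a fixed labor force, u_{t+1} = u_t + s·(1−u_t) − f·u_t = u_t·(1−s−f) + s.
Here 1−s−f = 0.458 and s = 0.035.
u_1 = 0.098500 × 0.458 + 0.035 = 0.080113.
u_2 = 0.080113 × 0.458 + 0.035 = 0.071692.
u_3 = 0.071692 × 0.458 + 0.035 = 0.067835.

Unemployment rate after three quarters ≈ 6.78%.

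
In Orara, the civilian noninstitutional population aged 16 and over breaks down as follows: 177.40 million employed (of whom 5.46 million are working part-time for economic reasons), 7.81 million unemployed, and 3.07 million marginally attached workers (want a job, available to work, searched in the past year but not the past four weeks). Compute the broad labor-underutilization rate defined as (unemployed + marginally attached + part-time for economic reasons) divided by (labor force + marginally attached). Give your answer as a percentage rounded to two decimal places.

Broad underutilization rate ≈ 8.68%.

Labor force = 177.40 + 7.81 = 185.21 million.
Numerator = 7.81 + 3.07 + 5.46 = 16.34 million.
Denominator = 185.21 + 3.07 = 188.28 million.
Broad rate = 16.34 / 188.28 = 8.68%.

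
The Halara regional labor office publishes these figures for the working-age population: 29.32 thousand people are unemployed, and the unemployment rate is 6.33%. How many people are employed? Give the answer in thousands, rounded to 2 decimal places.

About 433.87 thousand are employed.

Labor force = U / u = 29.32 / 0.0633 ≈ 463.19 thousand.
Employed = labor force − unemployed = 463.19 − 29.32 = 433.87 thousand.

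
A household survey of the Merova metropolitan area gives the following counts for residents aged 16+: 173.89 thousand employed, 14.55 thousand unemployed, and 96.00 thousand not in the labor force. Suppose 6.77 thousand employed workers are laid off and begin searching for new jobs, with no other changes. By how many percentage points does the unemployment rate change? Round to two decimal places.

The unemployment rate changes by +3.59 percentage points.

Initially, labor force = 173.89 + 14.55 = 188.44 thousand, so u = 14.55/188.44 = 7.72%.
After the change, employed falls and unemployed rises by 6.77; labor force unchanged → E = 167.12, U = 21.32, labor force = 188.44 thousand.
New unemployment rate = 21.32 / 188.44 = 11.31%.
Change = 11.31% − 7.72% = +3.59 percentage points.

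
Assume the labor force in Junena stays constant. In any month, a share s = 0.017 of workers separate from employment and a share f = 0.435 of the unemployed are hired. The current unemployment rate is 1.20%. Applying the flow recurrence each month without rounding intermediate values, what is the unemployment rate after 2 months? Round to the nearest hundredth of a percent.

Unemployment rate after two months ≈ 2.99%.

With a fixed labor force, u_{t+1} = u_t + s·(1−u_t) − f·u_t = u_t·(1−s−f) + s.
Here 1−s−f = 0.548 and s = 0.017.
u_1 = 0.012000 × 0.548 + 0.017 = 0.023576.
u_2 = 0.023576 × 0.548 + 0.017 = 0.029920.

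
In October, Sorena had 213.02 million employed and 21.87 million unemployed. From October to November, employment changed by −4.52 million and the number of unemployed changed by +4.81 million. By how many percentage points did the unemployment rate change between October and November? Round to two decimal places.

The unemployment rate changed by +2.03 percentage points.

October: labor force = 213.02 + 21.87 = 234.89; u = 21.87/234.89 = 9.31%.
November: labor force = 208.50 + 26.68 = 235.18; u = 26.68/235.18 = 11.34%.
Change = 11.34% − 9.31% = +2.03 pp.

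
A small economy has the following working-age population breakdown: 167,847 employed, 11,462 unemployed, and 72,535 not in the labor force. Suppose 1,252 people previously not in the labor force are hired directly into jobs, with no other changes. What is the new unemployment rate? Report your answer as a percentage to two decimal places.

Initially, labor force = 167,847 + 11,462 = 179,309, so u = 11,462/179,309 = 6.39%.
After the change, employed and labor force both rise by 1,252; unemployed unchanged → E = 169,099, U = 11,462, labor force = 180,561.
New unemployment rate = 11,462 / 180,561 = 6.35%.

New unemployment rate ≈ 6.35%.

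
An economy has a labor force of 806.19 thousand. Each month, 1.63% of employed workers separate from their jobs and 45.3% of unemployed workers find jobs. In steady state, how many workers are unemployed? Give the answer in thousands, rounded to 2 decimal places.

About 28.00 thousand are unemployed in steady state.

Steady-state unemployment rate u* = s/(s+f) = 1.63/(1.63+45.3) = 0.034733.
Unemployed = u* × labor force = 0.034733 × 806.19 ≈ 28.00 thousand.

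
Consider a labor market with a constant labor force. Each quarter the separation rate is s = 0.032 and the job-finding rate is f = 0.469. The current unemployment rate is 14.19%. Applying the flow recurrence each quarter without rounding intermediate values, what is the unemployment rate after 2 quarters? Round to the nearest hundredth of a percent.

Unemployment rate after two quarters ≈ 8.33%.

With a fixed labor force, u_{t+1} = u_t + s·(1−u_t) − f·u_t = u_t·(1−s−f) + s.
Here 1−s−f = 0.499 and s = 0.032.
u_1 = 0.141900 × 0.499 + 0.032 = 0.102808.
u_2 = 0.102808 × 0.499 + 0.032 = 0.083301.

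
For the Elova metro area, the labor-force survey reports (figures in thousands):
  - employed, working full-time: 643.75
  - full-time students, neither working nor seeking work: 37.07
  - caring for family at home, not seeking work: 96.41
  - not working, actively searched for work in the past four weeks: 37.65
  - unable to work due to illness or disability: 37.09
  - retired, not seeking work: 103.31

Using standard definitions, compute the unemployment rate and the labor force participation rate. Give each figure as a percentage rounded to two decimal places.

Employed = 643.75 thousand.
Unemployed = 37.65 thousand.
Labor force = 643.75 + 37.65 = 681.40 thousand.
Not in labor force = 37.07 + 96.41 + 37.09 + 103.31 = 273.88 thousand (those not working and not actively searching are outside the labor force).
Civilian working-age population = 681.40 + 273.88 = 955.28 thousand.
Unemployment rate = 37.65 / 681.40 = 5.53%.
Labor force participation rate = 681.40 / 955.28 = 71.33%.

Unemployment rate ≈ 5.53%; labor force participation rate ≈ 71.33%.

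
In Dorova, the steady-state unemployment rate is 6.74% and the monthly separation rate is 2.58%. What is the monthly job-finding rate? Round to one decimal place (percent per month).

Job-finding rate ≈ 35.7% per month.

From u* = s/(s+f): f = s·(1−u)/u.
f = 2.58 × (1 − 0.0674) / 0.0674 = 2.4061 / 0.0674 ≈ 35.7% per month.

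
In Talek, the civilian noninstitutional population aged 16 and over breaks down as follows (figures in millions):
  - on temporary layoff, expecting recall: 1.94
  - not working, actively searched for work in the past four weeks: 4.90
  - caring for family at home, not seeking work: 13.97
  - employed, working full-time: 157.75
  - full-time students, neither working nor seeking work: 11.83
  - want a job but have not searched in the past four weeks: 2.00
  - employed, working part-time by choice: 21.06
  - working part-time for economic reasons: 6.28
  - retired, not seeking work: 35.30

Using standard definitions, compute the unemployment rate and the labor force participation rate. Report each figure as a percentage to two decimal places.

Employed = 157.75 + 21.06 + 6.28 = 185.09 million (anyone who worked, including part-time for economic reasons, counts as employed).
Unemployed = 1.94 + 4.90 = 6.84 million (jobless and actively searching, or on temporary layoff).
Labor force = 185.09 + 6.84 = 191.93 million.
Not in labor force = 13.97 + 11.83 + 2.00 + 35.30 = 63.10 million (those not working and not actively searching are outside the labor force — including those who want a job but have given up searching).
Civilian working-age population = 191.93 + 63.10 = 255.03 million.
Unemployment rate = 6.84 / 191.93 = 3.56%.
Labor force participation rate = 191.93 / 255.03 = 75.26%.

Unemployment rate ≈ 3.56%; labor force participation rate ≈ 75.26%.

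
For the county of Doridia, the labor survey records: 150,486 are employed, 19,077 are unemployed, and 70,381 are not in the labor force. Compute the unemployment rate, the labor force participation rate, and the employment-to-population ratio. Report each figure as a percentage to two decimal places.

Unemployment rate ≈ 11.25%; labor force participation rate ≈ 70.67%; employment-population ratio ≈ 62.72%.

Labor force = employed + unemployed = 150,486 + 19,077 = 169,563.
Working-age population = 169,563 + 70,381 = 239,944.
Unemployment rate = 19,077 / 169,563 = 11.25%.
Labor force participation rate = 169,563 / 239,944 = 70.67%.
Employment-population ratio = 150,486 / 239,944 = 62.72%.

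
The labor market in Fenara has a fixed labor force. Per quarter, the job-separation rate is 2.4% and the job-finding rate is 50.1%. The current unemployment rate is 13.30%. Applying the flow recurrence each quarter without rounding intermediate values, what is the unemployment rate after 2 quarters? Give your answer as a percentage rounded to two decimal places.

Unemployment rate after two quarters ≈ 6.54%.

With a fixed labor force, u_{t+1} = u_t + s·(1−u_t) − f·u_t = u_t·(1−s−f) + s.
Here 1−s−f = 0.475 and s = 0.024.
u_1 = 0.133000 × 0.475 + 0.024 = 0.087175.
u_2 = 0.087175 × 0.475 + 0.024 = 0.065408.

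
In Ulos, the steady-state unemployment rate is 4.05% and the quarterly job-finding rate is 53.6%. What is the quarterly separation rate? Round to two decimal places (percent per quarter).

From u* = s/(s+f): s = u·f/(1−u).
s = 0.0405 × 53.6 / (1 − 0.0405) = 2.1708 / 0.9595 ≈ 2.26% per quarter.

Separation rate ≈ 2.26% per quarter.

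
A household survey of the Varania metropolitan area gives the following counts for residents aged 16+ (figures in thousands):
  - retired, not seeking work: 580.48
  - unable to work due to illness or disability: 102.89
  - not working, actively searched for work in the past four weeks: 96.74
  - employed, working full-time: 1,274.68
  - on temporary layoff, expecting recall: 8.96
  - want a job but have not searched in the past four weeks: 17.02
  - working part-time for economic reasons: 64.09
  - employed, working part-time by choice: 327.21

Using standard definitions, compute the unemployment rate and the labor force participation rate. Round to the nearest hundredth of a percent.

Employed = 1,274.68 + 64.09 + 327.21 = 1,665.98 thousand (anyone who worked, including part-time for economic reasons, counts as employed).
Unemployed = 96.74 + 8.96 = 105.70 thousand (jobless and actively searching, or on temporary layoff).
Labor force = 1,665.98 + 105.70 = 1,771.68 thousand.
Not in labor force = 580.48 + 102.89 + 17.02 = 700.39 thousand (those not working and not actively searching are outside the labor force — including those who want a job but have given up searching).
Civilian working-age population = 1,771.68 + 700.39 = 2,472.07 thousand.
Unemployment rate = 105.70 / 1,771.68 = 5.97%.
Labor force participation rate = 1,771.68 / 2,472.07 = 71.67%.

Unemployment rate ≈ 5.97%; labor force participation rate ≈ 71.67%.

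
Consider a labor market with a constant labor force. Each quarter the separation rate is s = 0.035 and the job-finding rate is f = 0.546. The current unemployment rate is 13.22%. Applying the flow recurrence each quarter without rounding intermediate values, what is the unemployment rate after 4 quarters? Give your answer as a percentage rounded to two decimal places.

With a fixed labor force, u_{t+1} = u_t + s·(1−u_t) − f·u_t = u_t·(1−s−f) + s.
Here 1−s−f = 0.419 and s = 0.035.
u_1 = 0.132200 × 0.419 + 0.035 = 0.090392.
u_2 = 0.090392 × 0.419 + 0.035 = 0.072874.
u_3 = 0.072874 × 0.419 + 0.035 = 0.065534.
u_4 = 0.065534 × 0.419 + 0.035 = 0.062459.

Unemployment rate after four quarters ≈ 6.25%.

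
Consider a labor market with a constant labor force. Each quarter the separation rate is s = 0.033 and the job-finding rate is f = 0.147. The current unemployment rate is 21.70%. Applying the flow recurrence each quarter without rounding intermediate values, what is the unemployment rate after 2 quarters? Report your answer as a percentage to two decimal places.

With a fixed labor force, u_{t+1} = u_t + s·(1−u_t) − f·u_t = u_t·(1−s−f) + s.
Here 1−s−f = 0.820 and s = 0.033.
u_1 = 0.217000 × 0.820 + 0.033 = 0.210940.
u_2 = 0.210940 × 0.820 + 0.033 = 0.205971.

Unemployment rate after two quarters ≈ 20.60%.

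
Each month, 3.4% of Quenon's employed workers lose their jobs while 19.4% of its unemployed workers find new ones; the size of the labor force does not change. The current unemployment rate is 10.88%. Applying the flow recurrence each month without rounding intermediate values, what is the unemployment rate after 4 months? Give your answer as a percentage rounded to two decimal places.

Unemployment rate after four months ≈ 13.48%.

With a fixed labor force, u_{t+1} = u_t + s·(1−u_t) − f·u_t = u_t·(1−s−f) + s.
Here 1−s−f = 0.772 and s = 0.034.
u_1 = 0.108800 × 0.772 + 0.034 = 0.117994.
u_2 = 0.117994 × 0.772 + 0.034 = 0.125091.
u_3 = 0.125091 × 0.772 + 0.034 = 0.130570.
u_4 = 0.130570 × 0.772 + 0.034 = 0.134800.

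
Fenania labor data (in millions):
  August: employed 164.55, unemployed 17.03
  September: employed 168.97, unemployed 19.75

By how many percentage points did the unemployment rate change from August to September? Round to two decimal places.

August: labor force = 164.55 + 17.03 = 181.58; u = 17.03/181.58 = 9.38%.
September: labor force = 168.97 + 19.75 = 188.72; u = 19.75/188.72 = 10.47%.
Change = 10.47% − 9.38% = +1.09 pp.

The unemployment rate changed by +1.09 percentage points.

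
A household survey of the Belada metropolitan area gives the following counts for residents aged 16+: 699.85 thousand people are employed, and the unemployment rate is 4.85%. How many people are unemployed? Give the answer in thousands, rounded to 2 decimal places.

Let U be the number unemployed. The labor force is E + U, and U/(E+U) = 0.0485.
So U = 0.0485 × 699.85 / (1 − 0.0485) = 33.9427 / 0.9515 ≈ 35.67 thousand.

About 35.67 thousand are unemployed.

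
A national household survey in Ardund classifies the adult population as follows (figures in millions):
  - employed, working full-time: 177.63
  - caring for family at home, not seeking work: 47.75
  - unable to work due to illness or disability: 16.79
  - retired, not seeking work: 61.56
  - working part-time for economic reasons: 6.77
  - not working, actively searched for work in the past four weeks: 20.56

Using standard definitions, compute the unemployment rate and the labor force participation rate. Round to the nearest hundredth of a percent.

Unemployment rate ≈ 10.03%; labor force participation rate ≈ 61.91%.

Employed = 177.63 + 6.77 = 184.40 million (anyone who worked, including part-time for economic reasons, counts as employed).
Unemployed = 20.56 million.
Labor force = 184.40 + 20.56 = 204.96 million.
Not in labor force = 47.75 + 16.79 + 61.56 = 126.10 million (those not working and not actively searching are outside the labor force).
Civilian working-age population = 204.96 + 126.10 = 331.06 million.
Unemployment rate = 20.56 / 204.96 = 10.03%.
Labor force participation rate = 204.96 / 331.06 = 61.91%.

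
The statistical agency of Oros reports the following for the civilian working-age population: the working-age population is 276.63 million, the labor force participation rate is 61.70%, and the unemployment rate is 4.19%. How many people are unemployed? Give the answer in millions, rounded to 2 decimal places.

About 7.15 million are unemployed.

Labor force = 0.6170 × 276.63 = 170.68 million.
Unemployed = 0.0419 × 170.68 ≈ 7.15 million.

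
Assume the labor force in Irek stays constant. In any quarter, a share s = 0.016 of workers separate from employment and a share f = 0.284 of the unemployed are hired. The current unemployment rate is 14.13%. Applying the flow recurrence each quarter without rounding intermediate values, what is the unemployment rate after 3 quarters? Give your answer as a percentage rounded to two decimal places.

Unemployment rate after three quarters ≈ 8.35%.

With a fixed labor force, u_{t+1} = u_t + s·(1−u_t) − f·u_t = u_t·(1−s−f) + s.
Here 1−s−f = 0.700 and s = 0.016.
u_1 = 0.141300 × 0.700 + 0.016 = 0.114910.
u_2 = 0.114910 × 0.700 + 0.016 = 0.096437.
u_3 = 0.096437 × 0.700 + 0.016 = 0.083506.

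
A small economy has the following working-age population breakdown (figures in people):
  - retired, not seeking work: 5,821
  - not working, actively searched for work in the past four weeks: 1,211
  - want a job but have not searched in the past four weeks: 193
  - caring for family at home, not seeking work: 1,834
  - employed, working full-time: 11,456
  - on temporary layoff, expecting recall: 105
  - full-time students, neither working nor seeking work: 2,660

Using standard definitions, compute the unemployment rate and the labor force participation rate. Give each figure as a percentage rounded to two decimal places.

Employed = 11,456.
Unemployed = 1,211 + 105 = 1,316 (jobless and actively searching, or on temporary layoff).
Labor force = 11,456 + 1,316 = 12,772.
Not in labor force = 5,821 + 193 + 1,834 + 2,660 = 10,508 (those not working and not actively searching are outside the labor force — including those who want a job but have given up searching).
Civilian working-age population = 12,772 + 10,508 = 23,280.
Unemployment rate = 1,316 / 12,772 = 10.30%.
Labor force participation rate = 12,772 / 23,280 = 54.86%.

Unemployment rate ≈ 10.30%; labor force participation rate ≈ 54.86%.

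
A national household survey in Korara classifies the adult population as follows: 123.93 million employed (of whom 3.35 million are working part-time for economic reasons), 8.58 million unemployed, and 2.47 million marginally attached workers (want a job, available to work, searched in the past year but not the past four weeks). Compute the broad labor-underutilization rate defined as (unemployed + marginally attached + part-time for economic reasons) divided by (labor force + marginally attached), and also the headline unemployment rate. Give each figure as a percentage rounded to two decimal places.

Broad underutilization rate ≈ 10.67%; headline unemployment rate ≈ 6.47%.

Labor force = 123.93 + 8.58 = 132.51 million.
Numerator = 8.58 + 2.47 + 3.35 = 14.40 million.
Denominator = 132.51 + 2.47 = 134.98 million.
Broad rate = 14.40 / 134.98 = 10.67%.
Headline unemployment rate = 8.58 / 132.51 = 6.47%.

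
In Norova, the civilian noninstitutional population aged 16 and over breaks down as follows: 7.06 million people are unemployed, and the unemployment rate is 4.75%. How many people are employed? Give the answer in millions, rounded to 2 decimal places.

Labor force = U / u = 7.06 / 0.0475 ≈ 148.63 million.
Employed = labor force − unemployed = 148.63 − 7.06 = 141.57 million.

About 141.57 million are employed.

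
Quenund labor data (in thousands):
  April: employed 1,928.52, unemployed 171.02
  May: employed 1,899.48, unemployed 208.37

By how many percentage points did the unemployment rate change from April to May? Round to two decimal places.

April: labor force = 1,928.52 + 171.02 = 2,099.54; u = 171.02/2,099.54 = 8.15%.
May: labor force = 1,899.48 + 208.37 = 2,107.85; u = 208.37/2,107.85 = 9.89%.
Change = 9.89% − 8.15% = +1.74 pp.

The unemployment rate changed by +1.74 percentage points.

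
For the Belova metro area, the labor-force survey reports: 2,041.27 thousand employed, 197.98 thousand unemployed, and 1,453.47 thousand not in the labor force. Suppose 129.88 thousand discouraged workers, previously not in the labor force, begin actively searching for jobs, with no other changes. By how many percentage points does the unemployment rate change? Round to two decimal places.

The unemployment rate changes by +5.00 percentage points.

Initially, labor force = 2,041.27 + 197.98 = 2,239.25 thousand, so u = 197.98/2,239.25 = 8.84%.
After the change, unemployed and labor force both rise by 129.88 → E = 2,041.27, U = 327.86, labor force = 2,369.13 thousand.
New unemployment rate = 327.86 / 2,369.13 = 13.84%.
Change = 13.84% − 8.84% = +5.00 percentage points.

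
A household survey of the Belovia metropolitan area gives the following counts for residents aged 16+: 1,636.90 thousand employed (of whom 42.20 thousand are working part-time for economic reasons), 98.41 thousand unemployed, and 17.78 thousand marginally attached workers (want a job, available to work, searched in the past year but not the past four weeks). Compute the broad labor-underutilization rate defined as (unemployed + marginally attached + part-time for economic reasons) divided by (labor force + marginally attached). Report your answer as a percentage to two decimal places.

Labor force = 1,636.90 + 98.41 = 1,735.31 thousand.
Numerator = 98.41 + 17.78 + 42.20 = 158.39 thousand.
Denominator = 1,735.31 + 17.78 = 1,753.09 thousand.
Broad rate = 158.39 / 1,753.09 = 9.03%.

Broad underutilization rate ≈ 9.03%.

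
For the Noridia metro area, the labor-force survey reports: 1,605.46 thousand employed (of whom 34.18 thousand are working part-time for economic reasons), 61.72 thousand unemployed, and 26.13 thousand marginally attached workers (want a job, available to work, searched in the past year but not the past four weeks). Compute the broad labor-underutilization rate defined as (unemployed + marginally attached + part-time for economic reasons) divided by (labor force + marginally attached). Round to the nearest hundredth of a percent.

Labor force = 1,605.46 + 61.72 = 1,667.18 thousand.
Numerator = 61.72 + 26.13 + 34.18 = 122.03 thousand.
Denominator = 1,667.18 + 26.13 = 1,693.31 thousand.
Broad rate = 122.03 / 1,693.31 = 7.21%.

Broad underutilization rate ≈ 7.21%.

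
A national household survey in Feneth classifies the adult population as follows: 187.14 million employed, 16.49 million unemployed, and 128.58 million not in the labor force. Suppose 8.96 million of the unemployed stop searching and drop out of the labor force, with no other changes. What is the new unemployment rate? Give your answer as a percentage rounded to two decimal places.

Initially, labor force = 187.14 + 16.49 = 203.63 million, so u = 16.49/203.63 = 8.10%.
After the change, unemployed and labor force both fall by 8.96 → E = 187.14, U = 7.53, labor force = 194.67 million.
New unemployment rate = 7.53 / 194.67 = 3.87%.

New unemployment rate ≈ 3.87%.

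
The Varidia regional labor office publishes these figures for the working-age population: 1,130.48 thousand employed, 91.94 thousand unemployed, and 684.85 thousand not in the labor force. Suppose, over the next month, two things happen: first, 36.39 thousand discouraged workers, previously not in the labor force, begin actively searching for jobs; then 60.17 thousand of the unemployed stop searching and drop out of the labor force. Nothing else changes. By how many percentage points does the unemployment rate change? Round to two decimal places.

The unemployment rate changes by −1.83 percentage points.

Initially, labor force = 1,130.48 + 91.94 = 1,222.42 thousand, so u = 91.94/1,222.42 = 7.52%.
After the first change, unemployed and labor force both rise by 36.39 → E = 1,130.48, U = 128.33, labor force = 1,258.81 thousand.
After the second change, unemployed and labor force both fall by 60.17 → E = 1,130.48, U = 68.16, labor force = 1,198.64 thousand.
New unemployment rate = 68.16 / 1,198.64 = 5.69%.
Change = 5.69% − 7.52% = −1.83 percentage points.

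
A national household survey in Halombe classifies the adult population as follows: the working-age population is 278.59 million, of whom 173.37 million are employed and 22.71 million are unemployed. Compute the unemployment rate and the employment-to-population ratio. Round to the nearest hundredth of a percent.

Unemployment rate ≈ 11.58%; employment-population ratio ≈ 62.23%.

Labor force = employed + unemployed = 173.37 + 22.71 = 196.08 million.
Unemployment rate = 22.71 / 196.08 = 11.58%.
Employment-population ratio = 173.37 / 278.59 = 62.23%.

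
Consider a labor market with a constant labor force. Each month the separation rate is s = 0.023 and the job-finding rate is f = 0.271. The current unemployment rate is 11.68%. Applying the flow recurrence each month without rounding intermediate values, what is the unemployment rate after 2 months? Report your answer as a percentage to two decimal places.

With a fixed labor force, u_{t+1} = u_t + s·(1−u_t) − f·u_t = u_t·(1−s−f) + s.
Here 1−s−f = 0.706 and s = 0.023.
u_1 = 0.116800 × 0.706 + 0.023 = 0.105461.
u_2 = 0.105461 × 0.706 + 0.023 = 0.097455.

Unemployment rate after two months ≈ 9.75%.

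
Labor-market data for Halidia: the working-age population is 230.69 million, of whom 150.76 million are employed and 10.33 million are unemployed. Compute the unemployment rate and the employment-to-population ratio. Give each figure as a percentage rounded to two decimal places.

Unemployment rate ≈ 6.41%; employment-population ratio ≈ 65.35%.

Labor force = employed + unemployed = 150.76 + 10.33 = 161.09 million.
Unemployment rate = 10.33 / 161.09 = 6.41%.
Employment-population ratio = 150.76 / 230.69 = 65.35%.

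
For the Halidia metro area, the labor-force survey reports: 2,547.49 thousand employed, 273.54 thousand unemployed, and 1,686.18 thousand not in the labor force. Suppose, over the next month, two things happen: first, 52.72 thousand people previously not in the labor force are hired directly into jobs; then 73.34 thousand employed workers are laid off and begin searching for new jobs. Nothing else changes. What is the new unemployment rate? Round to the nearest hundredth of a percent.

Initially, labor force = 2,547.49 + 273.54 = 2,821.03 thousand, so u = 273.54/2,821.03 = 9.70%.
After the first change, employed and labor force both rise by 52.72; unemployed unchanged → E = 2,600.21, U = 273.54, labor force = 2,873.75 thousand.
After the second change, employed falls and unemployed rises by 73.34; labor force unchanged → E = 2,526.87, U = 346.88, labor force = 2,873.75 thousand.
New unemployment rate = 346.88 / 2,873.75 = 12.07%.

New unemployment rate ≈ 12.07%.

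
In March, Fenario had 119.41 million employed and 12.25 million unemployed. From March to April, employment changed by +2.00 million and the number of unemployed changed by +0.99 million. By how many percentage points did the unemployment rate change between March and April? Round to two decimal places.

The unemployment rate changed by +0.53 percentage points.

March: labor force = 119.41 + 12.25 = 131.66; u = 12.25/131.66 = 9.30%.
April: labor force = 121.41 + 13.24 = 134.65; u = 13.24/134.65 = 9.83%.
Change = 9.83% − 9.30% = +0.53 pp.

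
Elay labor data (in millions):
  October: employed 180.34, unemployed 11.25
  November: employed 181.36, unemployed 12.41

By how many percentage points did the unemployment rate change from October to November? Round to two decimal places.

October: labor force = 180.34 + 11.25 = 191.59; u = 11.25/191.59 = 5.87%.
November: labor force = 181.36 + 12.41 = 193.77; u = 12.41/193.77 = 6.40%.
Change = 6.40% − 5.87% = +0.53 pp.

The unemployment rate changed by +0.53 percentage points.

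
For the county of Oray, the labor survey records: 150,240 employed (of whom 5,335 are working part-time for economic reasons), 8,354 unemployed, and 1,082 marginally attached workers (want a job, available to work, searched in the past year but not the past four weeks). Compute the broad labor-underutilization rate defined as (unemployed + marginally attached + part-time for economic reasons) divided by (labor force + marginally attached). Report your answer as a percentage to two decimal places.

Labor force = 150,240 + 8,354 = 158,594.
Numerator = 8,354 + 1,082 + 5,335 = 14,771.
Denominator = 158,594 + 1,082 = 159,676.
Broad rate = 14,771 / 159,676 = 9.25%.

Broad underutilization rate ≈ 9.25%.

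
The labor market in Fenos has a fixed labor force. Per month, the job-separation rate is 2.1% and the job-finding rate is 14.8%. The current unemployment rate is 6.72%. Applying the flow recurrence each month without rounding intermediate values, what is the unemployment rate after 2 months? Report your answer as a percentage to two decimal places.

With a fixed labor force, u_{t+1} = u_t + s·(1−u_t) − f·u_t = u_t·(1−s−f) + s.
Here 1−s−f = 0.831 and s = 0.021.
u_1 = 0.067200 × 0.831 + 0.021 = 0.076843.
u_2 = 0.076843 × 0.831 + 0.021 = 0.084857.

Unemployment rate after two months ≈ 8.49%.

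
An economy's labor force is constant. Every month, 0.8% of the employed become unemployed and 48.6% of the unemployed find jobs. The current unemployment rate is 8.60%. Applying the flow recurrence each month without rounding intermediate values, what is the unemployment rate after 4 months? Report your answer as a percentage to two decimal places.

With a fixed labor force, u_{t+1} = u_t + s·(1−u_t) − f·u_t = u_t·(1−s−f) + s.
Here 1−s−f = 0.506 and s = 0.008.
u_1 = 0.086000 × 0.506 + 0.008 = 0.051516.
u_2 = 0.051516 × 0.506 + 0.008 = 0.034067.
u_3 = 0.034067 × 0.506 + 0.008 = 0.025238.
u_4 = 0.025238 × 0.506 + 0.008 = 0.020770.

Unemployment rate after four months ≈ 2.08%.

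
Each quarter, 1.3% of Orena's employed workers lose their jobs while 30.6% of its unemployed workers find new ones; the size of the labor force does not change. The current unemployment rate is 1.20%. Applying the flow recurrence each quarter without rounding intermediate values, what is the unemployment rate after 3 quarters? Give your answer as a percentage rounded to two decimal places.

Unemployment rate after three quarters ≈ 3.17%.

With a fixed labor force, u_{t+1} = u_t + s·(1−u_t) − f·u_t = u_t·(1−s−f) + s.
Here 1−s−f = 0.681 and s = 0.013.
u_1 = 0.012000 × 0.681 + 0.013 = 0.021172.
u_2 = 0.021172 × 0.681 + 0.013 = 0.027418.
u_3 = 0.027418 × 0.681 + 0.013 = 0.031672.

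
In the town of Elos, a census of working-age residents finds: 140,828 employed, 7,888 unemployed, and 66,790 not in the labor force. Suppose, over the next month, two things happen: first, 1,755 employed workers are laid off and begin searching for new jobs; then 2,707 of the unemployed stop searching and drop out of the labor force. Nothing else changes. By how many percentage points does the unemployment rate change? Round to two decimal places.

Initially, labor force = 140,828 + 7,888 = 148,716, so u = 7,888/148,716 = 5.30%.
After the first change, employed falls and unemployed rises by 1,755; labor force unchanged → E = 139,073, U = 9,643, labor force = 148,716.
After the second change, unemployed and labor force both fall by 2,707 → E = 139,073, U = 6,936, labor force = 146,009.
New unemployment rate = 6,936 / 146,009 = 4.75%.
Change = 4.75% − 5.30% = −0.55 percentage points.

The unemployment rate changes by −0.55 percentage points.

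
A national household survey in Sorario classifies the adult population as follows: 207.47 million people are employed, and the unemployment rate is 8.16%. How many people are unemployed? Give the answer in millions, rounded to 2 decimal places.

About 18.43 million are unemployed.

Let U be the number unemployed. The labor force is E + U, and U/(E+U) = 0.0816.
So U = 0.0816 × 207.47 / (1 − 0.0816) = 16.9296 / 0.9184 ≈ 18.43 million.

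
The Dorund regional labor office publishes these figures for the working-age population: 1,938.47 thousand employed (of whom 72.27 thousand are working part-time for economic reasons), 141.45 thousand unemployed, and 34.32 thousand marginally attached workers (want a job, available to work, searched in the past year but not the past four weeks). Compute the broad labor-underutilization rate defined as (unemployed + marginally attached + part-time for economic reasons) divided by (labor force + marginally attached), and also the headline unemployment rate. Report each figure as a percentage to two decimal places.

Broad underutilization rate ≈ 11.73%; headline unemployment rate ≈ 6.80%.

Labor force = 1,938.47 + 141.45 = 2,079.92 thousand.
Numerator = 141.45 + 34.32 + 72.27 = 248.04 thousand.
Denominator = 2,079.92 + 34.32 = 2,114.24 thousand.
Broad rate = 248.04 / 2,114.24 = 11.73%.
Headline unemployment rate = 141.45 / 2,079.92 = 6.80%.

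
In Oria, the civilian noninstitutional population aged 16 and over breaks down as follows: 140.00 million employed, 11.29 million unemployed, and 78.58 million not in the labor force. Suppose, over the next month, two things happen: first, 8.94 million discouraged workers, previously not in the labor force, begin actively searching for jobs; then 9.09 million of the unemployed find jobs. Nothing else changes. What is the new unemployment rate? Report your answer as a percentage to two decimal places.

New unemployment rate ≈ 6.95%.

Initially, labor force = 140.00 + 11.29 = 151.29 million, so u = 11.29/151.29 = 7.46%.
After the first change, unemployed and labor force both rise by 8.94 → E = 140.00, U = 20.23, labor force = 160.23 million.
After the second change, unemployed falls and employed rises by 9.09; labor force unchanged → E = 149.09, U = 11.14, labor force = 160.23 million.
New unemployment rate = 11.14 / 160.23 = 6.95%.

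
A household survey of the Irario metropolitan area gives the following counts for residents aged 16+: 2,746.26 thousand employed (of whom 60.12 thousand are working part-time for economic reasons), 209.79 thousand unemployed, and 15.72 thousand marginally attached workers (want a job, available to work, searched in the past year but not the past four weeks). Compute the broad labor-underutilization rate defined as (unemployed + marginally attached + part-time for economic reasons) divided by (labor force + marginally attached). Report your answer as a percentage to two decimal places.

Broad underutilization rate ≈ 9.61%.

Labor force = 2,746.26 + 209.79 = 2,956.05 thousand.
Numerator = 209.79 + 15.72 + 60.12 = 285.63 thousand.
Denominator = 2,956.05 + 15.72 = 2,971.77 thousand.
Broad rate = 285.63 / 2,971.77 = 9.61%.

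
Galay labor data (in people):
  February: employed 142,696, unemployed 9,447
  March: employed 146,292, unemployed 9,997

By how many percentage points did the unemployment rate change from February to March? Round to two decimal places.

February: labor force = 142,696 + 9,447 = 152,143; u = 9,447/152,143 = 6.21%.
March: labor force = 146,292 + 9,997 = 156,289; u = 9,997/156,289 = 6.40%.
Change = 6.40% − 6.21% = +0.19 pp.

The unemployment rate changed by +0.19 percentage points.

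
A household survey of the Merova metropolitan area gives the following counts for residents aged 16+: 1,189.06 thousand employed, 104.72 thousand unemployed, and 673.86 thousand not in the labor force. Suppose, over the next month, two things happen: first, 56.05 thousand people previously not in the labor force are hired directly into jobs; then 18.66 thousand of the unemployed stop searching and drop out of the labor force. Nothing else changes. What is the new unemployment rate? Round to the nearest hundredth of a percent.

Initially, labor force = 1,189.06 + 104.72 = 1,293.78 thousand, so u = 104.72/1,293.78 = 8.09%.
After the first change, employed and labor force both rise by 56.05; unemployed unchanged → E = 1,245.11, U = 104.72, labor force = 1,349.83 thousand.
After the second change, unemployed and labor force both fall by 18.66 → E = 1,245.11, U = 86.06, labor force = 1,331.17 thousand.
New unemployment rate = 86.06 / 1,331.17 = 6.46%.

New unemployment rate ≈ 6.46%.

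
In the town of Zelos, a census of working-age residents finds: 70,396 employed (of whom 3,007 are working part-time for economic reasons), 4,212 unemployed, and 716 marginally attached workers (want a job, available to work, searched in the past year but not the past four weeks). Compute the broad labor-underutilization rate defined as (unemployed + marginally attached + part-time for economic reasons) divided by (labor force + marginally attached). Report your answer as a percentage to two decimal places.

Labor force = 70,396 + 4,212 = 74,608.
Numerator = 4,212 + 716 + 3,007 = 7,935.
Denominator = 74,608 + 716 = 75,324.
Broad rate = 7,935 / 75,324 = 10.53%.

Broad underutilization rate ≈ 10.53%.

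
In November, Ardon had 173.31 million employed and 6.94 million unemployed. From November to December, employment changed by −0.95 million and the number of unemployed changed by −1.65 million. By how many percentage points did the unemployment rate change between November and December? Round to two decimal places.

November: labor force = 173.31 + 6.94 = 180.25; u = 6.94/180.25 = 3.85%.
December: labor force = 172.36 + 5.29 = 177.65; u = 5.29/177.65 = 2.98%.
Change = 2.98% − 3.85% = −0.87 pp.

The unemployment rate changed by −0.87 percentage points.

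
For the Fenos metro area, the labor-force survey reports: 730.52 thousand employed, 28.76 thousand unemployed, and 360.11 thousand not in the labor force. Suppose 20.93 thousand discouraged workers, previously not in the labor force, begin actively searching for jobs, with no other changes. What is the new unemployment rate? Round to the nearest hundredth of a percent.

Initially, labor force = 730.52 + 28.76 = 759.28 thousand, so u = 28.76/759.28 = 3.79%.
After the change, unemployed and labor force both rise by 20.93 → E = 730.52, U = 49.69, labor force = 780.21 thousand.
New unemployment rate = 49.69 / 780.21 = 6.37%.

New unemployment rate ≈ 6.37%.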